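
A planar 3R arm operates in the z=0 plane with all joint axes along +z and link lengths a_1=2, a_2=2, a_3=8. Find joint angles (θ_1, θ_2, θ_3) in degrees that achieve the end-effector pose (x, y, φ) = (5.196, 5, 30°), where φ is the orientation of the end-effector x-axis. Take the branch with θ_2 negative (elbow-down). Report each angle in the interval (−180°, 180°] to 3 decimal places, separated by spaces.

-150.000 -119.996 -60.004

wrist centre = target − a_3·(cos φ, sin φ) = (-1.7322, 1.0000)
cos θ_2 = (4.0005−2²−2²)/(2·2·2) = -0.4999; θ_2 = -119.9956° (elbow-down)
β = atan2(1.0000,-1.7322) = 150.0022°; ψ = atan2(-1.7321,1.0001) = -59.9978°
θ_1 = β − ψ = 210.0000°
θ_3 = φ − θ_1 − θ_2 = -60.0044° (wrapped to (-180°,180°])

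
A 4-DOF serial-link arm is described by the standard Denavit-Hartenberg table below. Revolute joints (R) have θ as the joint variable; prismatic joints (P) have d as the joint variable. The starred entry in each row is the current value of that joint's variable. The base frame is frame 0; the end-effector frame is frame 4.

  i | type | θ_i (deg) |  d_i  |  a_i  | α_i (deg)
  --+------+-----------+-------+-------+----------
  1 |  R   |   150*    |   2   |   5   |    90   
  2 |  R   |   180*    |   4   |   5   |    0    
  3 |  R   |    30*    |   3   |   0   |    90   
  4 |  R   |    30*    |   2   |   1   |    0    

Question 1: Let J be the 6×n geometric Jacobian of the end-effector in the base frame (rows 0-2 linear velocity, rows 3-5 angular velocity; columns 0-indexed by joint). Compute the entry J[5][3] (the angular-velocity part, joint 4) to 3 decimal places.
0.866

axis z_3 = (0.4330,-0.2500,0.8660); lever o_n−o_3 = (1.7655,-0.4420,1.2990)
cross product → J_v[:, 3] = (0.0580,0.9665,0.2500)
J_ω[:, 3] = z_3
entry J[5][3] = 0.8660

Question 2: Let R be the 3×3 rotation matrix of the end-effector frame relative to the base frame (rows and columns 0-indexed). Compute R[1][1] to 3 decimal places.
0.967

End-effector y-axis (col 1 of R) = (0.0580,0.9665,0.2500)
R[1][1] = 0.9665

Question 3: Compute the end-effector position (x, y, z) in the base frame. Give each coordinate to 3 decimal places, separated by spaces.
5.266 5.620 3.299

after link 1: o_1 = (-4.3301, 2.5000, 2.0000)
after link 2: o_2 = (2.0000, 3.4641, 2.0000)
after link 3: o_3 = (3.5000, 6.0622, 2.0000)
after link 4: o_4 = (5.2655, 5.6202, 3.2990)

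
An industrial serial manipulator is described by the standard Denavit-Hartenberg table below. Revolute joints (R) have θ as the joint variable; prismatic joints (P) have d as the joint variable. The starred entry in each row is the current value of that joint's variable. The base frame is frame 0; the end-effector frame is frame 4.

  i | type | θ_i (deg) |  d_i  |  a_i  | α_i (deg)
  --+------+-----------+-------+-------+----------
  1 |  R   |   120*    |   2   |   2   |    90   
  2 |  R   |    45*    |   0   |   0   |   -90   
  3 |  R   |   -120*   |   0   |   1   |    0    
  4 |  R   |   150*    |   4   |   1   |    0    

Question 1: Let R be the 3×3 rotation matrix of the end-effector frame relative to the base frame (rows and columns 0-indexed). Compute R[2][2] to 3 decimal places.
End-effector z-axis (col 2 of R) = (0.3536,-0.6124,0.7071)
R[2][2] = 0.7071

0.707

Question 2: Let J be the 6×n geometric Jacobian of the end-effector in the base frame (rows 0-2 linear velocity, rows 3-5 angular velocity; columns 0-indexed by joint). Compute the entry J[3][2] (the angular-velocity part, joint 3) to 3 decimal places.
0.354

axis z_2 = (0.3536,-0.6124,0.7071); lever o_n−o_2 = (1.6018,-2.0423,3.0872)
cross product → J_v[:, 2] = (-0.4464,0.0411,0.2588)
J_ω[:, 2] = z_2
entry J[3][2] = 0.3536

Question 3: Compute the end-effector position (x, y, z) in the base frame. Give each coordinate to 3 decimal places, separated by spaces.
0.602 -0.310 5.087

after link 1: o_1 = (-1.0000, 1.7321, 2.0000)
after link 2: o_2 = (-1.0000, 1.7321, 2.0000)
after link 3: o_3 = (-0.0732, 1.8589, 1.6464)
after link 4: o_4 = (0.6018, -0.3103, 5.0872)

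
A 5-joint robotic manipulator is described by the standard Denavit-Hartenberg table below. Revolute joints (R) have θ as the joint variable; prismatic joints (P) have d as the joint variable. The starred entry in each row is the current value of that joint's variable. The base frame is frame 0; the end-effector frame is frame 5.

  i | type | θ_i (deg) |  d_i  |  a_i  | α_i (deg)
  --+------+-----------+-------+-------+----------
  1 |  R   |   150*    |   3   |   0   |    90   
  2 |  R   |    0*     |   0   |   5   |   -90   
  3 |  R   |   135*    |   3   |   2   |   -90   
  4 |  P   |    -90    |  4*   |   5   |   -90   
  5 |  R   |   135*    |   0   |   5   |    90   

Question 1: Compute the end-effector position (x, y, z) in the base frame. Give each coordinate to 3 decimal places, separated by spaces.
after link 1: o_1 = (0.0000, 0.0000, 3.0000)
after link 2: o_2 = (-4.3301, 2.5000, 3.0000)
after link 3: o_3 = (-3.8125, 0.5681, 6.0000)
after link 4: o_4 = (0.0512, 1.6034, 11.0000)
after link 5: o_5 = (-3.3638, 0.6884, 7.4645)

-3.364 0.688 7.464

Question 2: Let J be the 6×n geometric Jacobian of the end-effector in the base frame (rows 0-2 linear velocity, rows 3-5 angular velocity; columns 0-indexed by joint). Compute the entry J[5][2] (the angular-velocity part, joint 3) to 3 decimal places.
1.000

axis z_2 = (0.0000,0.0000,1.0000); lever o_n−o_2 = (0.9663,-1.8116,4.4645)
cross product → J_v[:, 2] = (1.8116,0.9663,-0.0000)
J_ω[:, 2] = z_2
entry J[5][2] = 1.0000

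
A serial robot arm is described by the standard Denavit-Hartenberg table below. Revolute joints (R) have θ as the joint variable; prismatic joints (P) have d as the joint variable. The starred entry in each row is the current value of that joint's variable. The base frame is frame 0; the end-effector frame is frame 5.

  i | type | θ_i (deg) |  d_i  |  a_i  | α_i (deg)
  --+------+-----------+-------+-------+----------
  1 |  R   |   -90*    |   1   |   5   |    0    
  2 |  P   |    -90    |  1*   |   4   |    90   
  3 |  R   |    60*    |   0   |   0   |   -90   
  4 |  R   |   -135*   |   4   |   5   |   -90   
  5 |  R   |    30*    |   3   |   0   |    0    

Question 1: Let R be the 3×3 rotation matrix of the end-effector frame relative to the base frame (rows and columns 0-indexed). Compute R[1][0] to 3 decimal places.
End-effector x-axis (col 0 of R) = (-0.1268,0.6124,-0.7803)
R[1][0] = 0.6124

0.612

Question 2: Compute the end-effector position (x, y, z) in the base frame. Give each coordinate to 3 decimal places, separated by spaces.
after link 1: o_1 = (0.0000, -5.0000, 1.0000)
after link 2: o_2 = (-4.0000, -5.0000, 2.0000)
after link 3: o_3 = (-4.0000, -5.0000, 2.0000)
after link 4: o_4 = (1.2319, -1.4645, 0.9381)
after link 5: o_5 = (0.1712, 0.6569, 2.7753)

0.171 0.657 2.775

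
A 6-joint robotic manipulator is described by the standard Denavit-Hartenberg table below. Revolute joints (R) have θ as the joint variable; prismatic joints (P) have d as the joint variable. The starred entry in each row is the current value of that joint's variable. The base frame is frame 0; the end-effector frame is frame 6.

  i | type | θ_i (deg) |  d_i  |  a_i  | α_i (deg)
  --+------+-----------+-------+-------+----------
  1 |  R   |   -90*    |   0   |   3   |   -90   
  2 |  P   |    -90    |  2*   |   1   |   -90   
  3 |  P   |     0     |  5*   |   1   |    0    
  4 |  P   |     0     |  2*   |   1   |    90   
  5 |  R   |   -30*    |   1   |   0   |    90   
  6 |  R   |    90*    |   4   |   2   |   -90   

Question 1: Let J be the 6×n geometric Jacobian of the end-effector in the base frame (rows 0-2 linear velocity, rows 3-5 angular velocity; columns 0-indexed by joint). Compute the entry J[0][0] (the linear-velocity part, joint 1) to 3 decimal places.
axis z_0 = ẑ; lever o_n−o_0 = (5.0000,-6.5359,1.0000)
cross product → J_v[:, 0] = (6.5359,5.0000,-0.0000)
J_ω[:, 0] = z_0
entry J[0][0] = 6.5359

6.536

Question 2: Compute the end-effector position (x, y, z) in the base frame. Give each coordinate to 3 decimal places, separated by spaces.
after link 1: o_1 = (0.0000, -3.0000, 0.0000)
after link 2: o_2 = (2.0000, -3.0000, 1.0000)
after link 3: o_3 = (2.0000, -8.0000, 2.0000)
after link 4: o_4 = (2.0000, -10.0000, 3.0000)
after link 5: o_5 = (3.0000, -10.0000, 3.0000)
after link 6: o_6 = (5.0000, -6.5359, 1.0000)

5.000 -6.536 1.000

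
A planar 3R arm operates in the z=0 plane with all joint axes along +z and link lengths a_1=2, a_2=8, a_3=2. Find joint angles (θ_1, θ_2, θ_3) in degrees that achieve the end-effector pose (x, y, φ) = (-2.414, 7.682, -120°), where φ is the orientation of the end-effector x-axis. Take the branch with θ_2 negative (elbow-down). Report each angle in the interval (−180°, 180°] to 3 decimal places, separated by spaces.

135.007 -45.009 150.003

wrist centre = target − a_3·(cos φ, sin φ) = (-1.4140, 9.4141)
cos θ_2 = (90.6237−2²−8²)/(2·2·8) = 0.7070; θ_2 = -45.0093° (elbow-down)
β = atan2(9.4141,-1.4140) = 98.5420°; ψ = atan2(-5.6578,7.6559) = -36.4646°
θ_1 = β − ψ = 135.0066°
θ_3 = φ − θ_1 − θ_2 = 150.0027° (wrapped to (-180°,180°])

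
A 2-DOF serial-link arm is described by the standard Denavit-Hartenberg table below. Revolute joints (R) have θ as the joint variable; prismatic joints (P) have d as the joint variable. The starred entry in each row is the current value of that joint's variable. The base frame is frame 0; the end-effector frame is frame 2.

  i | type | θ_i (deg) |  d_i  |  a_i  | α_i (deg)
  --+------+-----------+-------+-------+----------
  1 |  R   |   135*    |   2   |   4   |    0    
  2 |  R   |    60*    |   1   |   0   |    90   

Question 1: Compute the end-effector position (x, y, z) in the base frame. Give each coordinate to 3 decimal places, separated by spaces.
after link 1: o_1 = (-2.8284, 2.8284, 2.0000)
after link 2: o_2 = (-2.8284, 2.8284, 3.0000)

-2.828 2.828 3.000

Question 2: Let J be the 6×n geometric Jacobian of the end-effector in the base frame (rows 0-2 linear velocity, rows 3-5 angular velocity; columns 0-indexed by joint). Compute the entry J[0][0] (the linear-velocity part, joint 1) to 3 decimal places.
-2.828

axis z_0 = ẑ; lever o_n−o_0 = (-2.8284,2.8284,3.0000)
cross product → J_v[:, 0] = (-2.8284,-2.8284,0.0000)
J_ω[:, 0] = z_0
entry J[0][0] = -2.8284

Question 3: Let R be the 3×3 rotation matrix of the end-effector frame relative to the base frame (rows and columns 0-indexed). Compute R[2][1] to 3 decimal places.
1.000

End-effector y-axis (col 1 of R) = (0.0000,-0.0000,1.0000)
R[2][1] = 1.0000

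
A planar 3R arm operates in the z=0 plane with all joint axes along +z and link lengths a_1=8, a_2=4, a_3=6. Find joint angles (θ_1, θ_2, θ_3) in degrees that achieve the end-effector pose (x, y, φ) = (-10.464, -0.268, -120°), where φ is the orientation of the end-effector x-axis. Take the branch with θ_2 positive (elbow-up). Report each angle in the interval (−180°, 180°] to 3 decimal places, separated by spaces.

120.000 90.002 29.999

wrist centre = target − a_3·(cos φ, sin φ) = (-7.4640, 4.9282)
cos θ_2 = (79.9980−8²−4²)/(2·8·4) = -0.0000; θ_2 = 90.0018° (elbow-up)
β = atan2(4.9282,-7.4640) = 146.5650°; ψ = atan2(4.0000,7.9999) = 26.5654°
θ_1 = β − ψ = 119.9996°
θ_3 = φ − θ_1 − θ_2 = 29.9986° (wrapped to (-180°,180°])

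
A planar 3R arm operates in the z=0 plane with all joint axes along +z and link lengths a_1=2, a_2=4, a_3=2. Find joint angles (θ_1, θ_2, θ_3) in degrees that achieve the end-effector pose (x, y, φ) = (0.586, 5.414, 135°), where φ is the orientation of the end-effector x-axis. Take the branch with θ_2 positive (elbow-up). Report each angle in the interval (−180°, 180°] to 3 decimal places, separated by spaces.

-0.006 90.003 45.003

wrist centre = target − a_3·(cos φ, sin φ) = (2.0002, 3.9998)
cos θ_2 = (19.9991−2²−4²)/(2·2·4) = -0.0001; θ_2 = 90.0031° (elbow-up)
β = atan2(3.9998,2.0002) = 63.4313°; ψ = atan2(4.0000,1.9998) = 63.4374°
θ_1 = β − ψ = -0.0061°
θ_3 = φ − θ_1 − θ_2 = 45.0031° (wrapped to (-180°,180°])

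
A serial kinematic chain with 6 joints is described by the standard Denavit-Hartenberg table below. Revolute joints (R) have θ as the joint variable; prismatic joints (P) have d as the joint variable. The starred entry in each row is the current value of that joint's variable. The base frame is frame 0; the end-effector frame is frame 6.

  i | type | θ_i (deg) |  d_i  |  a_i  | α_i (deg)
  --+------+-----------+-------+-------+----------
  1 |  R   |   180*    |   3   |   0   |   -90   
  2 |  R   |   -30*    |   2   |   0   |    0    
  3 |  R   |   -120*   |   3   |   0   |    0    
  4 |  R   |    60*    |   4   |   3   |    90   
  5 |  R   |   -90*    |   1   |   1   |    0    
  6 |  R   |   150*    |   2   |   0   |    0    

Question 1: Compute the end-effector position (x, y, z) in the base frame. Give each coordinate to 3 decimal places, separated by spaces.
3.000 -8.000 6.000

after link 1: o_1 = (0.0000, 0.0000, 3.0000)
after link 2: o_2 = (-0.0000, -2.0000, 3.0000)
after link 3: o_3 = (-0.0000, -5.0000, 3.0000)
after link 4: o_4 = (-0.0000, -9.0000, 6.0000)
after link 5: o_5 = (1.0000, -8.0000, 6.0000)
after link 6: o_6 = (3.0000, -8.0000, 6.0000)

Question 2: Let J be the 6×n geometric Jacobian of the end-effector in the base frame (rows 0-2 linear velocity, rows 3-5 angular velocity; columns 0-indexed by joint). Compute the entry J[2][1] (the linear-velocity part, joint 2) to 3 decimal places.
axis z_1 = (-0.0000,-1.0000,0.0000); lever o_n−o_1 = (3.0000,-8.0000,3.0000)
cross product → J_v[:, 1] = (-3.0000,0.0000,3.0000)
J_ω[:, 1] = z_1
entry J[2][1] = 3.0000

3.000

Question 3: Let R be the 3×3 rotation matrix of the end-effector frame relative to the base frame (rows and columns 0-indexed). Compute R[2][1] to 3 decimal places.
End-effector y-axis (col 1 of R) = (0.0000,-0.5000,-0.8660)
R[2][1] = -0.8660

-0.866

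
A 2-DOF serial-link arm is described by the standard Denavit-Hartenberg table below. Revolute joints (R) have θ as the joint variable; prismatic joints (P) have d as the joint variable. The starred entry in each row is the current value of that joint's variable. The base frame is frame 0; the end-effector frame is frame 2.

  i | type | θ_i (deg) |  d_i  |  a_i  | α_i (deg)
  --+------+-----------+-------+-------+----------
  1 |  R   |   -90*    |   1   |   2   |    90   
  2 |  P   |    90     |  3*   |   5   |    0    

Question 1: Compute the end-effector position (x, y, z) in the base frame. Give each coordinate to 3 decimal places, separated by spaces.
after link 1: o_1 = (0.0000, -2.0000, 1.0000)
after link 2: o_2 = (-3.0000, -2.0000, 6.0000)

-3.000 -2.000 6.000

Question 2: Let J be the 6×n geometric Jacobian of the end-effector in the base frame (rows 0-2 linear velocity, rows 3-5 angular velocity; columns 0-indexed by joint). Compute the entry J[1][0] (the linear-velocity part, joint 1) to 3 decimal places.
axis z_0 = ẑ; lever o_n−o_0 = (-3.0000,-2.0000,6.0000)
cross product → J_v[:, 0] = (2.0000,-3.0000,0.0000)
J_ω[:, 0] = z_0
entry J[1][0] = -3.0000

-3.000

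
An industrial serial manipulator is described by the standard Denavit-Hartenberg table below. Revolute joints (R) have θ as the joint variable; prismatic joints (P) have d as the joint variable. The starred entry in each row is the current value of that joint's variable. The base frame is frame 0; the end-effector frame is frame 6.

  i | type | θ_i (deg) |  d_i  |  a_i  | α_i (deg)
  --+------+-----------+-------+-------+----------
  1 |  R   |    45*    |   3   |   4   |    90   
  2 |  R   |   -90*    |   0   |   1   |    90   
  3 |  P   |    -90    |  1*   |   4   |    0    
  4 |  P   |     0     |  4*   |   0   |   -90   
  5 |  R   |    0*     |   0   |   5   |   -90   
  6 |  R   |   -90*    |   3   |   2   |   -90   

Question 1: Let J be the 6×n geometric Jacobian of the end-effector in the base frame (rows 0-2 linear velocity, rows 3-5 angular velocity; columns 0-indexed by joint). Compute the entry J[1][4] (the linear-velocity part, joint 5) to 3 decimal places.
axis z_4 = (0.0000,-0.0000,-1.0000); lever o_n−o_4 = (-1.4142,5.6569,-2.0000)
cross product → J_v[:, 4] = (5.6569,1.4142,0.0000)
J_ω[:, 4] = z_4
entry J[1][4] = 1.4142

1.414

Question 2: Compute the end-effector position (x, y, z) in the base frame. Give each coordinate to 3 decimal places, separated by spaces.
-4.950 7.778 -0.000

after link 1: o_1 = (2.8284, 2.8284, 3.0000)
after link 2: o_2 = (2.8284, 2.8284, 2.0000)
after link 3: o_3 = (-0.7071, 4.9497, 2.0000)
after link 4: o_4 = (-3.5355, 2.1213, 2.0000)
after link 5: o_5 = (-7.0711, 5.6569, 2.0000)
after link 6: o_6 = (-4.9497, 7.7782, -0.0000)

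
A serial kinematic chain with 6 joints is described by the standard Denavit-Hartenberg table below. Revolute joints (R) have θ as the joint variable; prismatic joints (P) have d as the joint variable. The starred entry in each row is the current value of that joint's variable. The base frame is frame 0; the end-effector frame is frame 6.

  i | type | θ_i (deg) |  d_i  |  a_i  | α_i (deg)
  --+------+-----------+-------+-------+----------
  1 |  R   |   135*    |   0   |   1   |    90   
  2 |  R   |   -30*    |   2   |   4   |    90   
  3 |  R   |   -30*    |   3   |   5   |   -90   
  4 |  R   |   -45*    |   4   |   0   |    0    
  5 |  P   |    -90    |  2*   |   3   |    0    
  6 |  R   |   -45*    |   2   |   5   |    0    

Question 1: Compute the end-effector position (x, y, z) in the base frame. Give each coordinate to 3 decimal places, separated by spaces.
4.393 9.734 -7.517

after link 1: o_1 = (-0.7071, 0.7071, 0.0000)
after link 2: o_2 = (-1.7424, 4.5708, -2.0000)
after link 3: o_3 = (-5.1011, 4.3940, -6.7631)
after link 4: o_4 = (-3.8764, 8.0683, -7.7631)
after link 5: o_5 = (-0.6390, 8.7804, -9.1817)
after link 6: o_6 = (4.3928, 9.7336, -7.5166)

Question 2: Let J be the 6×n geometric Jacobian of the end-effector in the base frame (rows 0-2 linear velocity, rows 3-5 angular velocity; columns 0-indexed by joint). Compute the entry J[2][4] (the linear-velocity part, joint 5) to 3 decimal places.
prismatic axis z_4 = (0.3062,0.9186,-0.2500)
J_v[:, 4] = z_4; J_ω[:, 4] = (0,0,0)
entry J[2][4] = -0.2500

-0.250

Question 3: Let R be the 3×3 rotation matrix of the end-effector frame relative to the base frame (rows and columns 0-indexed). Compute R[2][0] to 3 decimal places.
End-effector x-axis (col 0 of R) = (0.8839,-0.1768,0.4330)
R[2][0] = 0.4330

0.433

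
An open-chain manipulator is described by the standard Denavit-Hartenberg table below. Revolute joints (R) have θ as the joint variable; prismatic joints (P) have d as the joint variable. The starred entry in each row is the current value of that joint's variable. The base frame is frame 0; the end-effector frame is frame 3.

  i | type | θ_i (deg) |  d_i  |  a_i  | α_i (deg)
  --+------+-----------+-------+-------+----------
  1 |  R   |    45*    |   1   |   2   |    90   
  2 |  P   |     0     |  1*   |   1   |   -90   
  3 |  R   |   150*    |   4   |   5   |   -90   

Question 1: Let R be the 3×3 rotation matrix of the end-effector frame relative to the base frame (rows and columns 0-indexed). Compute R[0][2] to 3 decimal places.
0.259

End-effector z-axis (col 2 of R) = (0.2588,-0.9659,0.0000)
R[0][2] = 0.2588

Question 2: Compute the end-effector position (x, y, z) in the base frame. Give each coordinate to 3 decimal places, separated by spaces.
after link 1: o_1 = (1.4142, 1.4142, 1.0000)
after link 2: o_2 = (2.8284, 1.4142, 1.0000)
after link 3: o_3 = (-2.0012, 0.1201, 5.0000)

-2.001 0.120 5.000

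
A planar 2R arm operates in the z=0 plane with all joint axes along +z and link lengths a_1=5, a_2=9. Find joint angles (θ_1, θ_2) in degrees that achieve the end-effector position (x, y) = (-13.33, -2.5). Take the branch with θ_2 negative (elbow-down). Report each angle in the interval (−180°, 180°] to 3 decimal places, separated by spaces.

cos θ_2 = (183.9389−5²−9²)/(2·5·9) = 0.8660; θ_2 = -30.0043° (elbow-down)
β = atan2(-2.5000,-13.3300) = -169.3777°; ψ = atan2(-4.5006,12.7939) = -19.3807°
θ_1 = β − ψ = -149.9971°

-149.997 -30.004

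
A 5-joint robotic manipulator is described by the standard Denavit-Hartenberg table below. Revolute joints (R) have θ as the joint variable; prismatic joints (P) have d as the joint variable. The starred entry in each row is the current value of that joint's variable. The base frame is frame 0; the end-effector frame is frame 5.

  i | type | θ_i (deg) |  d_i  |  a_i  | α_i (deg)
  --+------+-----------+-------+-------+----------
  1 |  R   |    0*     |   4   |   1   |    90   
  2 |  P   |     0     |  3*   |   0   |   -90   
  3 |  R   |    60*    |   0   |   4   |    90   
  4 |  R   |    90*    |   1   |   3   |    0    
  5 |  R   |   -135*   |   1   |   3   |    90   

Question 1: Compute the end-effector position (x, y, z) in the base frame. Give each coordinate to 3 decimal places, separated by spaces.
5.793 1.301 4.879

after link 1: o_1 = (1.0000, 0.0000, 4.0000)
after link 2: o_2 = (1.0000, -3.0000, 4.0000)
after link 3: o_3 = (3.0000, 0.4641, 4.0000)
after link 4: o_4 = (3.8660, -0.0359, 7.0000)
after link 5: o_5 = (5.7927, 1.3012, 4.8787)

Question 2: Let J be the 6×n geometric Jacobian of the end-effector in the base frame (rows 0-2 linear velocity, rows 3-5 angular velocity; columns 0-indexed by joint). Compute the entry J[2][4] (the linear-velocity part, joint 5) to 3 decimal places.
axis z_4 = (0.8660,-0.5000,0.0000); lever o_n−o_4 = (1.9267,1.3371,-2.1213)
cross product → J_v[:, 4] = (1.0607,1.8371,2.1213)
J_ω[:, 4] = z_4
entry J[2][4] = 2.1213

2.121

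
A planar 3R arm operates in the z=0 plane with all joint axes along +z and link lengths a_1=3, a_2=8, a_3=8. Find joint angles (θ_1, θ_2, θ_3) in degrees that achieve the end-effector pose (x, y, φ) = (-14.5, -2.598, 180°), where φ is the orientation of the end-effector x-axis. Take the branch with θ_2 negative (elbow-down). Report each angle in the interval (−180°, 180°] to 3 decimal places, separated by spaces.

-60.000 -120.001 0.001

wrist centre = target − a_3·(cos φ, sin φ) = (-6.5000, -2.5980)
cos θ_2 = (48.9996−3²−8²)/(2·3·8) = -0.5000; θ_2 = -120.0005° (elbow-down)
β = atan2(-2.5980,-6.5000) = -158.2138°; ψ = atan2(-6.9282,-1.0001) = -98.2138°
θ_1 = β − ψ = -60.0000°
θ_3 = φ − θ_1 − θ_2 = 0.0005° (wrapped to (-180°,180°])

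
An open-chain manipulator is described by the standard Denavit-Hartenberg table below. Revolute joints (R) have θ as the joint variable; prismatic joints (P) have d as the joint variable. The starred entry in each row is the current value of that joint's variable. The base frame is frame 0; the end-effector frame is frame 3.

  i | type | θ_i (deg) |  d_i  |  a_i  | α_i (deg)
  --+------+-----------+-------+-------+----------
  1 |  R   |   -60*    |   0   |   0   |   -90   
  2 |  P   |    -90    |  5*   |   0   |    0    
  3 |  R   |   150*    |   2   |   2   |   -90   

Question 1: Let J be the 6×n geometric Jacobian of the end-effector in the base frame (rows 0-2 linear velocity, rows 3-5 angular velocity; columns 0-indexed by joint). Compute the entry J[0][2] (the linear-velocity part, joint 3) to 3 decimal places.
axis z_2 = (0.8660,0.5000,0.0000); lever o_n−o_2 = (2.2321,0.1340,-1.7321)
cross product → J_v[:, 2] = (-0.8660,1.5000,-1.0000)
J_ω[:, 2] = z_2
entry J[0][2] = -0.8660

-0.866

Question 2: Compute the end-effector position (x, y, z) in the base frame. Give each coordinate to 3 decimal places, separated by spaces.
6.562 2.634 -1.732

after link 1: o_1 = (0.0000, 0.0000, 0.0000)
after link 2: o_2 = (4.3301, 2.5000, 0.0000)
after link 3: o_3 = (6.5622, 2.6340, -1.7321)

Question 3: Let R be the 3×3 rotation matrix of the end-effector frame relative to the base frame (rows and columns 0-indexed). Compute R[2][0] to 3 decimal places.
-0.866

End-effector x-axis (col 0 of R) = (0.2500,-0.4330,-0.8660)
R[2][0] = -0.8660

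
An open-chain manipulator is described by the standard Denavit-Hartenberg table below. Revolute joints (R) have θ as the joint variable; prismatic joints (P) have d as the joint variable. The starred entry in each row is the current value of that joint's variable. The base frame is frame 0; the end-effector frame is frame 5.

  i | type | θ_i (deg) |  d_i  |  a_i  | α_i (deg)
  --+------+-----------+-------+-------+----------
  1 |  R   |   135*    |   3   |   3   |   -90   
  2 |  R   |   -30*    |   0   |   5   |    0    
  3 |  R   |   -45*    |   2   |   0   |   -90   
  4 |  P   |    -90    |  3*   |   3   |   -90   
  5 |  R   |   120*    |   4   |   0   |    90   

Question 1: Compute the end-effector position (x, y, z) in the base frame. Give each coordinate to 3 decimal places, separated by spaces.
-11.500 4.429 8.587

after link 1: o_1 = (-2.1213, 2.1213, 3.0000)
after link 2: o_2 = (-5.1832, 5.1832, 5.5000)
after link 3: o_3 = (-6.5974, 3.7690, 5.5000)
after link 4: o_4 = (-10.7678, 3.6967, 4.7235)
after link 5: o_5 = (-11.4998, 4.4287, 8.5872)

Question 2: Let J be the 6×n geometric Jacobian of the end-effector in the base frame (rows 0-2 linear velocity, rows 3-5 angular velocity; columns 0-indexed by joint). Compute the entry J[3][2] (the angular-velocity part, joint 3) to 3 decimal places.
axis z_2 = (-0.7071,-0.7071,0.0000); lever o_n−o_2 = (-6.3166,-0.7544,3.0872)
cross product → J_v[:, 2] = (-2.1830,2.1830,-3.9331)
J_ω[:, 2] = z_2
entry J[3][2] = -0.7071

-0.707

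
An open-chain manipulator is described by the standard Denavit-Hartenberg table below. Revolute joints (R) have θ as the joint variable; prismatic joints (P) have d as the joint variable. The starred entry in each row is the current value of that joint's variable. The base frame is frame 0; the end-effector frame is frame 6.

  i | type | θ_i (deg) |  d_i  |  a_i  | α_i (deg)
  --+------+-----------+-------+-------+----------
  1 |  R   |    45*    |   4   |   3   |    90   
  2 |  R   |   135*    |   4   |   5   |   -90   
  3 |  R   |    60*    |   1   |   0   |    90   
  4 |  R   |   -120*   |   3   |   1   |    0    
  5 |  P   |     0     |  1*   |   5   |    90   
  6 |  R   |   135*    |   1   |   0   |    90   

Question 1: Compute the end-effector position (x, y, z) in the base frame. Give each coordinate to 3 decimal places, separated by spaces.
7.314 -5.906 11.232

after link 1: o_1 = (2.1213, 2.1213, 4.0000)
after link 2: o_2 = (2.4497, -3.2071, 7.5355)
after link 3: o_3 = (1.9497, -3.7071, 6.8284)
after link 4: o_4 = (2.5756, -5.8150, 9.1011)
after link 5: o_5 = (6.8171, -5.3424, 11.8915)
after link 6: o_6 = (7.3139, -5.9062, 11.2318)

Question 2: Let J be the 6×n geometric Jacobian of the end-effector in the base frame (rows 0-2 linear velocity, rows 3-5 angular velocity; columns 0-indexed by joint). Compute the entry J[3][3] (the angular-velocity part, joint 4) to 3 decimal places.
axis z_3 = (-0.0795,-0.7866,0.6124); lever o_n−o_3 = (5.3642,-2.1991,4.4033)
cross product → J_v[:, 3] = (-2.1168,3.6348,4.3940)
J_ω[:, 3] = z_3
entry J[3][3] = -0.0795

-0.079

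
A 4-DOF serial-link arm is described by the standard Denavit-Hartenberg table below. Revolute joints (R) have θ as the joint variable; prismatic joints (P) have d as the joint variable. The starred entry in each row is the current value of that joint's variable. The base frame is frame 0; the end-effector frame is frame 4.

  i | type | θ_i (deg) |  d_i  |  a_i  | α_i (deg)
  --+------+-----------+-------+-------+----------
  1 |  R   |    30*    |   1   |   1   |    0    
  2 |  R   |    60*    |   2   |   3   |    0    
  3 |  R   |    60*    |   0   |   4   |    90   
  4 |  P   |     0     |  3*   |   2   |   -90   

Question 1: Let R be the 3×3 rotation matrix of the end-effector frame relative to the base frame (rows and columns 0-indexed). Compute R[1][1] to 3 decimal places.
-0.866

End-effector y-axis (col 1 of R) = (-0.5000,-0.8660,0.0000)
R[1][1] = -0.8660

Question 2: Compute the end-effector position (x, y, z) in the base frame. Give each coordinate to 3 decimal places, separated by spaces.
after link 1: o_1 = (0.8660, 0.5000, 1.0000)
after link 2: o_2 = (0.8660, 3.5000, 3.0000)
after link 3: o_3 = (-2.5981, 5.5000, 3.0000)
after link 4: o_4 = (-2.8301, 9.0981, 3.0000)

-2.830 9.098 3.000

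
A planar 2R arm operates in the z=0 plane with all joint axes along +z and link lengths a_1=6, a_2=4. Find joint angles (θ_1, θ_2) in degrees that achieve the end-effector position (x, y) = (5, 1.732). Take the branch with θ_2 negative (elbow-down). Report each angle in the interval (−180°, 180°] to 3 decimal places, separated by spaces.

cos θ_2 = (27.9998−6²−4²)/(2·6·4) = -0.5000; θ_2 = -120.0002° (elbow-down)
β = atan2(1.7320,5.0000) = 19.1061°; ψ = atan2(-3.4641,4.0000) = -40.8934°
θ_1 = β − ψ = 59.9995°

60.000 -120.000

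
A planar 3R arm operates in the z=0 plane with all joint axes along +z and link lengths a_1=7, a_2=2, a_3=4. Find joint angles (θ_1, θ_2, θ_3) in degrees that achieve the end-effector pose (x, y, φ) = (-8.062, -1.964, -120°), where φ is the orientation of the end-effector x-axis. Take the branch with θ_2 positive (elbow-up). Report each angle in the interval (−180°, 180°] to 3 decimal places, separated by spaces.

wrist centre = target − a_3·(cos φ, sin φ) = (-6.0620, 1.5001)
cos θ_2 = (38.9981−7²−2²)/(2·7·2) = -0.5001; θ_2 = 120.0044° (elbow-up)
β = atan2(1.5001,-6.0620) = 166.1008°; ψ = atan2(1.7320,5.9999) = 16.1018°
θ_1 = β − ψ = 149.9990°
θ_3 = φ − θ_1 − θ_2 = -30.0034° (wrapped to (-180°,180°])

149.999 120.004 -30.003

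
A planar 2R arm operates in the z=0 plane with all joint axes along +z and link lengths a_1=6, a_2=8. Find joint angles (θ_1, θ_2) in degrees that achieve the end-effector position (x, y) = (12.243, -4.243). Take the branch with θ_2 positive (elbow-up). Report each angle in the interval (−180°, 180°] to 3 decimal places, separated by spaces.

-44.995 44.990

cos θ_2 = (167.8941−6²−8²)/(2·6·8) = 0.7072; θ_2 = 44.9900° (elbow-up)
β = atan2(-4.2430,12.2430) = -19.1145°; ψ = atan2(5.6559,11.6578) = 25.8806°
θ_1 = β − ψ = -44.9951°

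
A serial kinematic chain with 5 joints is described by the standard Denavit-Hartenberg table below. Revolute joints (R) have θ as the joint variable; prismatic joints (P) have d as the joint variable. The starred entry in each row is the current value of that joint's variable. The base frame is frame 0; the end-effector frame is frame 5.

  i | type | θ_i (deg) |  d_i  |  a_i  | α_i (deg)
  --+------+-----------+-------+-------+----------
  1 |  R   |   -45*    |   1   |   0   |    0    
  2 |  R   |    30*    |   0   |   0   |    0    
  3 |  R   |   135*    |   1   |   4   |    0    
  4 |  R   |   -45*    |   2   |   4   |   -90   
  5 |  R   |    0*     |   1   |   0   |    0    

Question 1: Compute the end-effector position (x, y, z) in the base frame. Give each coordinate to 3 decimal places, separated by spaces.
after link 1: o_1 = (0.0000, 0.0000, 1.0000)
after link 2: o_2 = (0.0000, 0.0000, 1.0000)
after link 3: o_3 = (-2.0000, 3.4641, 2.0000)
after link 4: o_4 = (-0.9647, 7.3278, 4.0000)
after link 5: o_5 = (-1.9306, 7.5866, 4.0000)

-1.931 7.587 4.000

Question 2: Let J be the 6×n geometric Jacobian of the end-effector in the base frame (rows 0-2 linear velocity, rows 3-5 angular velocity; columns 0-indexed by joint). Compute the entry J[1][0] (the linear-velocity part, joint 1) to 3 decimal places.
axis z_0 = ẑ; lever o_n−o_0 = (-1.9306,7.5866,4.0000)
cross product → J_v[:, 0] = (-7.5866,-1.9306,0.0000)
J_ω[:, 0] = z_0
entry J[1][0] = -1.9306

-1.931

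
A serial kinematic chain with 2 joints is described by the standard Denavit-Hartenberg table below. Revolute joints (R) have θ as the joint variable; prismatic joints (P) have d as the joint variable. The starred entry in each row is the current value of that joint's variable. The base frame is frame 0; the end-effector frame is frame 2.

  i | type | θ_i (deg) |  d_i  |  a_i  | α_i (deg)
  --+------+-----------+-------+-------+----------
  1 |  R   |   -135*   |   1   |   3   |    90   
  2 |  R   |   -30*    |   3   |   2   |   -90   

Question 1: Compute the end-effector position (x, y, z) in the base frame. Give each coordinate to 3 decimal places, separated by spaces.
-5.467 -1.225 0.000

after link 1: o_1 = (-2.1213, -2.1213, 1.0000)
after link 2: o_2 = (-5.4674, -1.2247, 0.0000)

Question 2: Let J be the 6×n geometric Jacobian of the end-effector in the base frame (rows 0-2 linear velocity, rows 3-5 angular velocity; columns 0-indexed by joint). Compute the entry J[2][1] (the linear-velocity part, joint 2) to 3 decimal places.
axis z_1 = (-0.7071,0.7071,0.0000); lever o_n−o_1 = (-3.3461,0.8966,-1.0000)
cross product → J_v[:, 1] = (-0.7071,-0.7071,1.7321)
J_ω[:, 1] = z_1
entry J[2][1] = 1.7321

1.732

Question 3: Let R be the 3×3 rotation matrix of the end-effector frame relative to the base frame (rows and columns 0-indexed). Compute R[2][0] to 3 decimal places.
End-effector x-axis (col 0 of R) = (-0.6124,-0.6124,-0.5000)
R[2][0] = -0.5000

-0.500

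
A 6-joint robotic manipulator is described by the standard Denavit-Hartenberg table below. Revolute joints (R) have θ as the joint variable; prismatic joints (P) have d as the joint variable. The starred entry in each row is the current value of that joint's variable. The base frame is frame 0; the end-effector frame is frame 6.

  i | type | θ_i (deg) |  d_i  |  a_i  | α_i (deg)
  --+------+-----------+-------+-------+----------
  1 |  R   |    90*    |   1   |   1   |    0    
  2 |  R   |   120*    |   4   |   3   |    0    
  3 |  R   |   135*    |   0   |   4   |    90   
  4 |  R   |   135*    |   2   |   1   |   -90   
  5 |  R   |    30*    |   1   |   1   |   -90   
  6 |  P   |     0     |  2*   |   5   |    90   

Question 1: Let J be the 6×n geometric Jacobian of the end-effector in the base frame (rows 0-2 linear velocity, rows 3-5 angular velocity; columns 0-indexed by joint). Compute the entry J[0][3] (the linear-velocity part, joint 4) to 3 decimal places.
axis z_3 = (-0.2588,-0.9659,0.0000); lever o_n−o_3 = (-3.5249,3.7729,2.9671)
cross product → J_v[:, 3] = (-2.8660,0.7679,-4.3813)
J_ω[:, 3] = z_3
entry J[0][3] = -2.8660

-2.866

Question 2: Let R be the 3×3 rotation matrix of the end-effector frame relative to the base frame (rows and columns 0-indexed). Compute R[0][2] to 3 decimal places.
End-effector z-axis (col 2 of R) = (-0.6830,0.1830,-0.7071)
R[0][2] = -0.6830

-0.683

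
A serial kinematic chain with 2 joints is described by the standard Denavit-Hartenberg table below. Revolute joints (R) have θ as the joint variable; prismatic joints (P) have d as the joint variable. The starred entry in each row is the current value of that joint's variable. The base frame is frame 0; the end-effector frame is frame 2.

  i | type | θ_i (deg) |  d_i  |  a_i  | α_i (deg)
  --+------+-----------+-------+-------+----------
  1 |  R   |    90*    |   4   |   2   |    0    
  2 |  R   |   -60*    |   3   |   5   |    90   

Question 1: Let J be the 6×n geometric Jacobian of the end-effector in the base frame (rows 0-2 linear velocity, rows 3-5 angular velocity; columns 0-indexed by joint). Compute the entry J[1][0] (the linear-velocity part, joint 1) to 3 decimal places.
axis z_0 = ẑ; lever o_n−o_0 = (4.3301,4.5000,7.0000)
cross product → J_v[:, 0] = (-4.5000,4.3301,0.0000)
J_ω[:, 0] = z_0
entry J[1][0] = 4.3301

4.330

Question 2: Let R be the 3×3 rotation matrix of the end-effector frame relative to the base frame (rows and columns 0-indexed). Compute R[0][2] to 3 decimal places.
End-effector z-axis (col 2 of R) = (0.5000,-0.8660,0.0000)
R[0][2] = 0.5000

0.500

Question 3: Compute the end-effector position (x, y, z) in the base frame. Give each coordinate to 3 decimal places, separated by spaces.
4.330 4.500 7.000

after link 1: o_1 = (0.0000, 2.0000, 4.0000)
after link 2: o_2 = (4.3301, 4.5000, 7.0000)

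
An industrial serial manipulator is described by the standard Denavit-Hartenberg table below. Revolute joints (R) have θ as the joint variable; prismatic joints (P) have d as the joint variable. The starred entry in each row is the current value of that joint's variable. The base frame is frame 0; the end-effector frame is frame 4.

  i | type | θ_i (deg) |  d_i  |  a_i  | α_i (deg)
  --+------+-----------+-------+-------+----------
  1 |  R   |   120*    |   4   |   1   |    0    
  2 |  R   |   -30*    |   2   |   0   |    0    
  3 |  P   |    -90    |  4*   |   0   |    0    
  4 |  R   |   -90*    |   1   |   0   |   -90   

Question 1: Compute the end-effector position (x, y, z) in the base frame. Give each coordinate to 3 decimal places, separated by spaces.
after link 1: o_1 = (-0.5000, 0.8660, 4.0000)
after link 2: o_2 = (-0.5000, 0.8660, 6.0000)
after link 3: o_3 = (-0.5000, 0.8660, 10.0000)
after link 4: o_4 = (-0.5000, 0.8660, 11.0000)

-0.500 0.866 11.000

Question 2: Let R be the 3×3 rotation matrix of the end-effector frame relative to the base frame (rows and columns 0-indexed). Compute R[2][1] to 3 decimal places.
-1.000

End-effector y-axis (col 1 of R) = (0.0000,0.0000,-1.0000)
R[2][1] = -1.0000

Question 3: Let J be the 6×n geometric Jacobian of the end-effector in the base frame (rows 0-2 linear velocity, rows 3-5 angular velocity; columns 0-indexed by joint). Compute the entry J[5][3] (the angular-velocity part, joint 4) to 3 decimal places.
1.000

axis z_3 = (0.0000,0.0000,1.0000); lever o_n−o_3 = (0.0000,0.0000,1.0000)
cross product → J_v[:, 3] = (0.0000,0.0000,0.0000)
J_ω[:, 3] = z_3
entry J[5][3] = 1.0000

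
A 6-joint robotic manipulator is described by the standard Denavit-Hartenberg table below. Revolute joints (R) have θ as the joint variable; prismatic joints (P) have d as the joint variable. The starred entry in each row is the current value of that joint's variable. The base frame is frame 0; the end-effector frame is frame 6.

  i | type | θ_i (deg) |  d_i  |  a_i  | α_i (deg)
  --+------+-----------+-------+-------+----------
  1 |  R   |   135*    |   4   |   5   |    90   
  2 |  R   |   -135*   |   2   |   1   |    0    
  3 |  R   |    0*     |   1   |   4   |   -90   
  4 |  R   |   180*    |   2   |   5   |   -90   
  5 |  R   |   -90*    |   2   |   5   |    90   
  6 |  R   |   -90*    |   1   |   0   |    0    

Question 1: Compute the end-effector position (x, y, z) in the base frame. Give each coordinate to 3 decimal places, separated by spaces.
after link 1: o_1 = (-3.5355, 3.5355, 4.0000)
after link 2: o_2 = (-1.6213, 4.4497, 3.2929)
after link 3: o_3 = (1.0858, 3.1569, 0.4645)
after link 4: o_4 = (-2.4142, 6.6569, 2.5858)
after link 5: o_5 = (-3.5000, 10.5711, -0.9497)
after link 6: o_6 = (-3.0000, 10.0711, -1.6569)

-3.000 10.071 -1.657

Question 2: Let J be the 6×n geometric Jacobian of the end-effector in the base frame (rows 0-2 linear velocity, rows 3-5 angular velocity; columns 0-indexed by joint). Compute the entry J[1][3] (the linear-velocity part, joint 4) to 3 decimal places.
axis z_3 = (-0.5000,0.5000,-0.7071); lever o_n−o_3 = (-4.0858,6.9142,-2.1213)
cross product → J_v[:, 3] = (3.8284,1.8284,-1.4142)
J_ω[:, 3] = z_3
entry J[1][3] = 1.8284

1.828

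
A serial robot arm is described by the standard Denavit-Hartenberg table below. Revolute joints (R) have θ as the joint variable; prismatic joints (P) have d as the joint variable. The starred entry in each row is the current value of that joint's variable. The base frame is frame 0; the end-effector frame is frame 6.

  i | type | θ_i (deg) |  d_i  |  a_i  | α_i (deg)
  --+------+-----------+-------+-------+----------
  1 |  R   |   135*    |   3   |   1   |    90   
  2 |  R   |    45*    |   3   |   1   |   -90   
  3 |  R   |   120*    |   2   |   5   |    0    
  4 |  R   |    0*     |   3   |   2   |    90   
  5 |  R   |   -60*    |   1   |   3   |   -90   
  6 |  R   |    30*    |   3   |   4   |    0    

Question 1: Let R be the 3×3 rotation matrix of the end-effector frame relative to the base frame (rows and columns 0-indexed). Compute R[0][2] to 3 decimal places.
-0.064

End-effector z-axis (col 2 of R) = (-0.0638,-0.9968,0.0474)
R[0][2] = -0.0638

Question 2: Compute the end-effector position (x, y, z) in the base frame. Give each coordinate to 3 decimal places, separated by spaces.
after link 1: o_1 = (-0.7071, 0.7071, 3.0000)
after link 2: o_2 = (0.9142, 3.3284, 3.7071)
after link 3: o_3 = (0.1024, -1.9834, 3.3536)
after link 4: o_4 = (0.8776, -5.2082, 4.7678)
after link 5: o_5 = (-1.7516, -5.1232, 3.0127)
after link 6: o_6 = (-2.4975, -8.2663, -0.8036)

-2.498 -8.266 -0.804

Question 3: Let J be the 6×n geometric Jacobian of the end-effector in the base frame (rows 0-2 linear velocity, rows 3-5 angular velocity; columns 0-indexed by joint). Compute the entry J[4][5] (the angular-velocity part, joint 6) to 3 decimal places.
-0.997

axis z_5 = (-0.0638,-0.9968,0.0474); lever o_n−o_5 = (-0.7460,-3.1431,-3.8163)
cross product → J_v[:, 5] = (3.9531,-0.2789,-0.5430)
J_ω[:, 5] = z_5
entry J[4][5] = -0.9968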